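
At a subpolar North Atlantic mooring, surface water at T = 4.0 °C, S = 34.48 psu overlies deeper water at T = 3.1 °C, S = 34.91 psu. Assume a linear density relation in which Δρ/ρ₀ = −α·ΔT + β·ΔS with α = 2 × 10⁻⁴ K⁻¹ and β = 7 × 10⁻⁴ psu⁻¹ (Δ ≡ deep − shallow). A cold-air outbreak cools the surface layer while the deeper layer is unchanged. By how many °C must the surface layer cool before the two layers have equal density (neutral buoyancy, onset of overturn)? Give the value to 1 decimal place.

Neutral buoyancy requires Δρ = 0, i.e. −α(T_deep − T_surf′) + β(S_deep − S_surf) = 0.
T_surf′ = T_deep − (β/α)·ΔS = 3.1 − (7 × 10⁻⁴/2 × 10⁻⁴)·(+0.43) = 1.595 °C.
Cooling required: 4.0 − (1.595) = 2.405 °C.

2.4 °C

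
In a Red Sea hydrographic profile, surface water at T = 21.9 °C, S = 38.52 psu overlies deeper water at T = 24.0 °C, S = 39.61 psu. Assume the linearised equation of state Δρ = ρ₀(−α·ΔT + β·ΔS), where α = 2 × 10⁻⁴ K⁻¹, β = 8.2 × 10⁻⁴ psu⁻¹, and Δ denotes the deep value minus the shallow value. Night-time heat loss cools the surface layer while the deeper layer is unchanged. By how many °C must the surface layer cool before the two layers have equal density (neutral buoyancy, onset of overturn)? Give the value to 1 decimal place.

Neutral buoyancy requires Δρ = 0, i.e. −α(T_deep − T_surf′) + β(S_deep − S_surf) = 0.
T_surf′ = T_deep − (β/α)·ΔS = 24.0 − (8.2 × 10⁻⁴/2 × 10⁻⁴)·(+1.09) = 19.531 °C.
Cooling required: 21.9 − (19.531) = 2.369 °C.

2.4 °C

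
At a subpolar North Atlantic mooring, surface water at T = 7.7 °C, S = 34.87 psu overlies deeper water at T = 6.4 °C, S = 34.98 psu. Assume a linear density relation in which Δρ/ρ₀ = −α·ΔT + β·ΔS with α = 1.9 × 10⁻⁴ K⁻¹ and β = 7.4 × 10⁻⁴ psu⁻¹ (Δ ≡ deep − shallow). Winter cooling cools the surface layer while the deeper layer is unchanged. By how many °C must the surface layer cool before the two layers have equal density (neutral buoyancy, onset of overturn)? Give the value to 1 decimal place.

Neutral buoyancy requires Δρ = 0, i.e. −α(T_deep − T_surf′) + β(S_deep − S_surf) = 0.
T_surf′ = T_deep − (β/α)·ΔS = 6.4 − (7.4 × 10⁻⁴/1.9 × 10⁻⁴)·(+0.11) = 5.972 °C.
Cooling required: 7.7 − (5.972) = 1.728 °C.

1.7 °C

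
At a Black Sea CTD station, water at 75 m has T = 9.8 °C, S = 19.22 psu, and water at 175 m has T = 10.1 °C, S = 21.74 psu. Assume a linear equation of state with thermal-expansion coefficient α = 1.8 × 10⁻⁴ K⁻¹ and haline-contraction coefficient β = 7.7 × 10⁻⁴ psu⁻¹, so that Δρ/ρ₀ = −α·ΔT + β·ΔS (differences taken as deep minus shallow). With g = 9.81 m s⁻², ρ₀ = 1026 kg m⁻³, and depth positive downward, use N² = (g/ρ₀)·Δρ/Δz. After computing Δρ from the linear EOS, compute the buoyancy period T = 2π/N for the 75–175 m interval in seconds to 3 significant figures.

462 s

ΔT = +0.3 K, ΔS = +2.52 psu (deep − shallow).
Δρ/ρ₀ = −αΔT + βΔS = -5.40 × 10⁻⁵ + 1.9404 × 10⁻³ = 1.8864 × 10⁻³, so Δρ ≈ 1.935 kg m⁻³.
N² = (g/ρ₀)·Δρ/Δz = g·(Δρ/ρ₀)/Δz = 9.81 × 1.8864 × 10⁻³ / 100 = 1.8506 × 10⁻⁴ s⁻².
N = √(1.8506 × 10⁻⁴) = 0.013604 rad s⁻¹ → T = 2π/N = 461.86 s ≈ 462 s.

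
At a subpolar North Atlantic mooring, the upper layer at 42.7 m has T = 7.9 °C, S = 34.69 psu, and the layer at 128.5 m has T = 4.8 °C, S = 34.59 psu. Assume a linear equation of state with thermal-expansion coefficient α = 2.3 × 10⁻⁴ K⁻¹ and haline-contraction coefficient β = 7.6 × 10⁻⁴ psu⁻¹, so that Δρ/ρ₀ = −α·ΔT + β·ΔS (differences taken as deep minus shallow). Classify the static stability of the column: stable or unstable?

ΔT = 4.8 − 7.9 = -3.1 K and ΔS = 34.59 − 34.69 = -0.10 psu (deep − shallow).
−αΔT = 7.13 × 10⁻⁴; βΔS = -7.60 × 10⁻⁵; sum Δρ/ρ₀ = 6.37 × 10⁻⁴.
Δρ/ρ₀ > 0, so Δρ > 0: deeper water is denser → statically stable.

stable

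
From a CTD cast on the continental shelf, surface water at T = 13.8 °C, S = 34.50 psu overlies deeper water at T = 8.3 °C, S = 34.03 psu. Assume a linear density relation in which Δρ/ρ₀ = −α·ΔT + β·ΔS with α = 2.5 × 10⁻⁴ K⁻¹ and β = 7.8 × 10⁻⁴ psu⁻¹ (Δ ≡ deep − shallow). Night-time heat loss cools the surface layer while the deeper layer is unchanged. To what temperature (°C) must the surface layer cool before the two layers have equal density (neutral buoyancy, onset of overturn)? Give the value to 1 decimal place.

Neutral buoyancy requires Δρ = 0, i.e. −α(T_deep − T_surf′) + β(S_deep − S_surf) = 0.
T_surf′ = T_deep − (β/α)·ΔS = 8.3 − (7.8 × 10⁻⁴/2.5 × 10⁻⁴)·(-0.47) = 9.766 °C.
Cooling required: 13.8 − (9.766) = 4.034 °C.

9.8 °C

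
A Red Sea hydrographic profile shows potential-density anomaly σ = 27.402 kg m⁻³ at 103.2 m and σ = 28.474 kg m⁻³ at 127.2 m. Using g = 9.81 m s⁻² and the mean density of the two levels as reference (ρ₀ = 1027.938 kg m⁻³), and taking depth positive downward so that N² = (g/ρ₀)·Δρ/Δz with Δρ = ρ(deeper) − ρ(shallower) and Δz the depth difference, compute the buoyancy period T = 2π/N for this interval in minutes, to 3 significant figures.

Δρ = 1028.474 − 1027.402 = 1.072 kg m⁻³ over Δz = 127.2 − 103.2 = 24 m.
N² = (9.81/1027.938) × (1.072/24) = 4.2627 × 10⁻⁴ s⁻².
N = √(4.2627 × 10⁻⁴) = 0.020646 rad s⁻¹, so T = 2π/N = 304.33 s = 5.0722 min ≈ 5.07 min.

5.07 min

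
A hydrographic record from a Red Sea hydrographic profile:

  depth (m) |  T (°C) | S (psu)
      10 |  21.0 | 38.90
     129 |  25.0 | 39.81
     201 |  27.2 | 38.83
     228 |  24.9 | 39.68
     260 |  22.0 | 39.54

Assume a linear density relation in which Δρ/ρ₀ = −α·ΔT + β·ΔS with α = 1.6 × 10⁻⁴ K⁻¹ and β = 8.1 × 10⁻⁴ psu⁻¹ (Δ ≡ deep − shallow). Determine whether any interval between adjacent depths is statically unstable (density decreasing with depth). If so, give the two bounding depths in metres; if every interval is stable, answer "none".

129–201 m

Evaluate Δρ/ρ₀ = −αΔT + βΔS across each adjacent pair:
  10–129 m: −αΔT+βΔS = −(1.6 × 10⁻⁴)(+4.0)+(8.1 × 10⁻⁴)(+0.91) = 9.7 × 10⁻⁵ → stable
  129–201 m: −αΔT+βΔS = −(1.6 × 10⁻⁴)(+2.2)+(8.1 × 10⁻⁴)(-0.98) = -1.1 × 10⁻³ → UNSTABLE
  201–228 m: −αΔT+βΔS = −(1.6 × 10⁻⁴)(-2.3)+(8.1 × 10⁻⁴)(+0.85) = 1.1 × 10⁻³ → stable
  228–260 m: −αΔT+βΔS = −(1.6 × 10⁻⁴)(-2.9)+(8.1 × 10⁻⁴)(-0.14) = 3.5 × 10⁻⁴ → stable
The 129–201 m interval has Δρ < 0: lighter water underlies denser water.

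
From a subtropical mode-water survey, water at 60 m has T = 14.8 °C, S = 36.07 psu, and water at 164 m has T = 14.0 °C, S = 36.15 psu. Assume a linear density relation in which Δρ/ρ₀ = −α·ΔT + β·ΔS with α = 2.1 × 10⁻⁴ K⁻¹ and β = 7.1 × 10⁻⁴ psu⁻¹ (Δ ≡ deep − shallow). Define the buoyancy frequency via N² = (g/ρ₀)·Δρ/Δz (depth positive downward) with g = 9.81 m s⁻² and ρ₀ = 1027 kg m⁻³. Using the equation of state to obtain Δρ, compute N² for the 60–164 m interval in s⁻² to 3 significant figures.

ΔT = -0.8 K, ΔS = +0.08 psu (deep − shallow).
Δρ/ρ₀ = −αΔT + βΔS = 1.68 × 10⁻⁴ + 5.68 × 10⁻⁵ = 2.248 × 10⁻⁴, so Δρ ≈ 0.2309 kg m⁻³.
N² = (g/ρ₀)·Δρ/Δz = g·(Δρ/ρ₀)/Δz = 9.81 × 2.248 × 10⁻⁴ / 104 = 2.1205 × 10⁻⁵ s⁻² ≈ 2.12 × 10⁻⁵ s⁻².

2.12 × 10⁻⁵ s⁻²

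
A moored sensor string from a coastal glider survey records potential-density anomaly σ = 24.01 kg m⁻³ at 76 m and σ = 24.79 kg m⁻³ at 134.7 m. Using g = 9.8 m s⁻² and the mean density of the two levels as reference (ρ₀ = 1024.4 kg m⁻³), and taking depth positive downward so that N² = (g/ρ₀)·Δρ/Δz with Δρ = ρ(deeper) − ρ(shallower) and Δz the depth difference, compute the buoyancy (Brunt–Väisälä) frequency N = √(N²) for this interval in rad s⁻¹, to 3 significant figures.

0.0113 rad s⁻¹

Δρ = 1024.79 − 1024.01 = 0.78 kg m⁻³ over Δz = 134.7 − 76 = 58.7 m.
N² = (9.8/1024.4) × (0.78/58.7) = 1.2712 × 10⁻⁴ s⁻².
N = √(1.2712 × 10⁻⁴) = 0.011275 rad s⁻¹ ≈ 0.0113 rad s⁻¹.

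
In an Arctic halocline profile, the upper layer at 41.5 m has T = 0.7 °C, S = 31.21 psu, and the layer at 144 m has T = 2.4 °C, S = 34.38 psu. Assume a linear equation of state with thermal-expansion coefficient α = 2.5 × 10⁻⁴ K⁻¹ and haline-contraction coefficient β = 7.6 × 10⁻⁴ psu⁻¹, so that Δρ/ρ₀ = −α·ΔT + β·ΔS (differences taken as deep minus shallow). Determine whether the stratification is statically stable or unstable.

stable

ΔT = 2.4 − 0.7 = +1.7 K and ΔS = 34.38 − 31.21 = +3.17 psu (deep − shallow).
−αΔT = -4.25 × 10⁻⁴; βΔS = 2.4092 × 10⁻³; sum Δρ/ρ₀ = 1.9842 × 10⁻³.
Δρ/ρ₀ > 0, so Δρ > 0: deeper water is denser → statically stable.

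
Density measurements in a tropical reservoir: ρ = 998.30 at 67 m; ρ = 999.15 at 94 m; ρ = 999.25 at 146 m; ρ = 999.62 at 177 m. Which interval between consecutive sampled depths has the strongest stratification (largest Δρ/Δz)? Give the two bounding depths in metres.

Compute the density gradient over each adjacent pair:
  67–94 m: Δρ/Δz = 0.85/27 = 0.031 kg m⁻⁴
  94–146 m: Δρ/Δz = 0.10/52 = 1.9 × 10⁻³ kg m⁻⁴
  146–177 m: Δρ/Δz = 0.37/31 = 0.012 kg m⁻⁴
The largest gradient is in the 67–94 m interval — the pycnocline.

67–94 m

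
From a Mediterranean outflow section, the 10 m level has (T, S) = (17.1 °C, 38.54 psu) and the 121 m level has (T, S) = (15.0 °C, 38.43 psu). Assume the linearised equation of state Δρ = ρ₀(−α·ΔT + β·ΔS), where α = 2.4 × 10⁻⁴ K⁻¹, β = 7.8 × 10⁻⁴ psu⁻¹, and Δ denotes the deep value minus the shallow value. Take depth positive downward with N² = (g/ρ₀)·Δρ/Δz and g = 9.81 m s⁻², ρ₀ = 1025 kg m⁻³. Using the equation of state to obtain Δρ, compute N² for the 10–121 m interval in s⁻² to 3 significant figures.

3.70 × 10⁻⁵ s⁻²

ΔT = -2.1 K, ΔS = -0.11 psu (deep − shallow).
Δρ/ρ₀ = −αΔT + βΔS = 5.04 × 10⁻⁴ − 8.58 × 10⁻⁵ = 4.182 × 10⁻⁴, so Δρ ≈ 0.4287 kg m⁻³.
N² = (g/ρ₀)·Δρ/Δz = g·(Δρ/ρ₀)/Δz = 9.81 × 4.182 × 10⁻⁴ / 111 = 3.6960 × 10⁻⁵ s⁻² ≈ 3.70 × 10⁻⁵ s⁻².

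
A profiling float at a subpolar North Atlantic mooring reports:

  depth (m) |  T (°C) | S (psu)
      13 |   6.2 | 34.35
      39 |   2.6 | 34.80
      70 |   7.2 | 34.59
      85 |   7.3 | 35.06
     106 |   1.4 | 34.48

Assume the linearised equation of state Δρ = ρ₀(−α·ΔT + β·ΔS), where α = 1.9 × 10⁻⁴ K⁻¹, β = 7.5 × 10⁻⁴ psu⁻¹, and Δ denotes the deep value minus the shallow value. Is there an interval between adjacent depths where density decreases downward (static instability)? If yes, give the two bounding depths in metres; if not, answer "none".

Evaluate Δρ/ρ₀ = −αΔT + βΔS across each adjacent pair:
  13–39 m: −αΔT+βΔS = −(1.9 × 10⁻⁴)(-3.6)+(7.5 × 10⁻⁴)(+0.45) = 1.0 × 10⁻³ → stable
  39–70 m: −αΔT+βΔS = −(1.9 × 10⁻⁴)(+4.6)+(7.5 × 10⁻⁴)(-0.21) = -1.0 × 10⁻³ → UNSTABLE
  70–85 m: −αΔT+βΔS = −(1.9 × 10⁻⁴)(+0.1)+(7.5 × 10⁻⁴)(+0.47) = 3.3 × 10⁻⁴ → stable
  85–106 m: −αΔT+βΔS = −(1.9 × 10⁻⁴)(-5.9)+(7.5 × 10⁻⁴)(-0.58) = 6.9 × 10⁻⁴ → stable
The 39–70 m interval has Δρ < 0: lighter water underlies denser water.

39–70 m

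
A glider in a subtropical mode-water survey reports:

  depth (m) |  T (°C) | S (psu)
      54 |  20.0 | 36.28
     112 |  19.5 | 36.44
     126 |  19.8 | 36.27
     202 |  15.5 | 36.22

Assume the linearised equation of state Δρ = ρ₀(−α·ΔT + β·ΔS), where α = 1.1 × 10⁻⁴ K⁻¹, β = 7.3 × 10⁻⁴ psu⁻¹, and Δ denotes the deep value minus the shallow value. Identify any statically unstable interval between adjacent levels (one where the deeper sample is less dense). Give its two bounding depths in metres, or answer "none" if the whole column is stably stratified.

Evaluate Δρ/ρ₀ = −αΔT + βΔS across each adjacent pair:
  54–112 m: −αΔT+βΔS = −(1.1 × 10⁻⁴)(-0.5)+(7.3 × 10⁻⁴)(+0.16) = 1.7 × 10⁻⁴ → stable
  112–126 m: −αΔT+βΔS = −(1.1 × 10⁻⁴)(+0.3)+(7.3 × 10⁻⁴)(-0.17) = -1.6 × 10⁻⁴ → UNSTABLE
  126–202 m: −αΔT+βΔS = −(1.1 × 10⁻⁴)(-4.3)+(7.3 × 10⁻⁴)(-0.05) = 4.4 × 10⁻⁴ → stable
The 112–126 m interval has Δρ < 0: lighter water underlies denser water.

112–126 m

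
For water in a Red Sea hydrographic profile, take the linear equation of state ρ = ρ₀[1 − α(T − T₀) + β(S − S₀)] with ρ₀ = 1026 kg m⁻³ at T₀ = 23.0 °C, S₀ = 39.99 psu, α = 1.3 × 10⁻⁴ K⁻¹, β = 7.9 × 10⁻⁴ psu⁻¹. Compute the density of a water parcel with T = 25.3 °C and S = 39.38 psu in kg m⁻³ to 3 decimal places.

1025.199 kg m⁻³

T − T₀ = +2.3 K, S − S₀ = -0.61 psu.
Bracket = 1 − α·(+2.3) + β·(-0.61) = 1 + (-7.809 × 10⁻⁴) = 0.9992191.
ρ = 1026 × 0.9992191 = 1025.199 kg m⁻³.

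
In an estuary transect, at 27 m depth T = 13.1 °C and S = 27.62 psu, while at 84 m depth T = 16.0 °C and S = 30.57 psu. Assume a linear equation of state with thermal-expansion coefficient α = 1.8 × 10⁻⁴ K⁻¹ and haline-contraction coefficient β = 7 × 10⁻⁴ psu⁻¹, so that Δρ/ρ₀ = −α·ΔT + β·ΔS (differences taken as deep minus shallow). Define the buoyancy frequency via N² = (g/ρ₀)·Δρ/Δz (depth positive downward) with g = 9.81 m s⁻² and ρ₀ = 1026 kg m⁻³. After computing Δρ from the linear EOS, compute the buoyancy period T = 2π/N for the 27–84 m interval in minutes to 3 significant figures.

ΔT = +2.9 K, ΔS = +2.95 psu (deep − shallow).
Δρ/ρ₀ = −αΔT + βΔS = -5.22 × 10⁻⁴ + 2.065 × 10⁻³ = 1.543 × 10⁻³, so Δρ ≈ 1.583 kg m⁻³.
N² = (g/ρ₀)·Δρ/Δz = g·(Δρ/ρ₀)/Δz = 9.81 × 1.543 × 10⁻³ / 57 = 2.6556 × 10⁻⁴ s⁻².
N = √(2.6556 × 10⁻⁴) = 0.016296 rad s⁻¹ → T = 2π/N = 385.57 s = 6.4262 min ≈ 6.43 min.

6.43 min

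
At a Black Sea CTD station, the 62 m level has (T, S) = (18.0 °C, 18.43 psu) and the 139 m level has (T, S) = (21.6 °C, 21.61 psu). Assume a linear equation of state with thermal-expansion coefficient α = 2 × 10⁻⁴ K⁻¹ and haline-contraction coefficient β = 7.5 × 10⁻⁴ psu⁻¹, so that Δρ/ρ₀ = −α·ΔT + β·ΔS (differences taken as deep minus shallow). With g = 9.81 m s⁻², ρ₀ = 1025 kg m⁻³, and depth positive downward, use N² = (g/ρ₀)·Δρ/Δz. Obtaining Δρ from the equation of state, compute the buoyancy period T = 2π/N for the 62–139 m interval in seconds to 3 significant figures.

ΔT = +3.6 K, ΔS = +3.18 psu (deep − shallow).
Δρ/ρ₀ = −αΔT + βΔS = -7.20 × 10⁻⁴ + 2.385 × 10⁻³ = 1.665 × 10⁻³, so Δρ ≈ 1.707 kg m⁻³.
N² = (g/ρ₀)·Δρ/Δz = g·(Δρ/ρ₀)/Δz = 9.81 × 1.665 × 10⁻³ / 77 = 2.1213 × 10⁻⁴ s⁻².
N = √(2.1213 × 10⁻⁴) = 0.014565 rad s⁻¹ → T = 2π/N = 431.39 s ≈ 431 s.

431 s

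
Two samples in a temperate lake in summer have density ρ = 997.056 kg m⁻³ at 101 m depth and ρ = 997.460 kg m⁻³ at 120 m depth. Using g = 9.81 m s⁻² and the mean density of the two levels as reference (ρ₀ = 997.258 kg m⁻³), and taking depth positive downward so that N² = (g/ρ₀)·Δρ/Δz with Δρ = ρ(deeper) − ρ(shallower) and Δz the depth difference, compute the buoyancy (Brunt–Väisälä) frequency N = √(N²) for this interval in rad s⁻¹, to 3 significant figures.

0.0145 rad s⁻¹

Δρ = 997.460 − 997.056 = 0.404 kg m⁻³ over Δz = 120 − 101 = 19 m.
N² = (9.81/997.258) × (0.404/19) = 2.0917 × 10⁻⁴ s⁻².
N = √(2.0917 × 10⁻⁴) = 0.014463 rad s⁻¹ ≈ 0.0145 rad s⁻¹.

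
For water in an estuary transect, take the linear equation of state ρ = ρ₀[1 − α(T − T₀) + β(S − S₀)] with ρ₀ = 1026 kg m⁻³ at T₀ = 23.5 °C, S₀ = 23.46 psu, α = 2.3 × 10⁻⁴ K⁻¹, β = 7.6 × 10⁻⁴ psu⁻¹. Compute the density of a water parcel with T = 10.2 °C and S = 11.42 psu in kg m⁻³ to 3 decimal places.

T − T₀ = -13.3 K, S − S₀ = -12.04 psu.
Bracket = 1 − α·(-13.3) + β·(-12.04) = 1 + (-6.0914 × 10⁻³) = 0.9939086.
ρ = 1026 × 0.9939086 = 1019.750 kg m⁻³.

1019.750 kg m⁻³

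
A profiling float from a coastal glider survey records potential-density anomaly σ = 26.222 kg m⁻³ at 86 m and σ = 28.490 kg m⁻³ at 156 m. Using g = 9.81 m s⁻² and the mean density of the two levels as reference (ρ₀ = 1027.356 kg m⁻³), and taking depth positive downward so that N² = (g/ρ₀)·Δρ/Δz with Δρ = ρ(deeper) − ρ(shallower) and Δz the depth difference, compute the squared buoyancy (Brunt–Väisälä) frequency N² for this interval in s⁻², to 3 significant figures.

3.09 × 10⁻⁴ s⁻²

Δρ = 1028.490 − 1026.222 = 2.268 kg m⁻³ over Δz = 156 − 86 = 70 m.
N² = (9.81/1027.356) × (2.268/70) = 3.0938 × 10⁻⁴ s⁻² ≈ 3.09 × 10⁻⁴ s⁻².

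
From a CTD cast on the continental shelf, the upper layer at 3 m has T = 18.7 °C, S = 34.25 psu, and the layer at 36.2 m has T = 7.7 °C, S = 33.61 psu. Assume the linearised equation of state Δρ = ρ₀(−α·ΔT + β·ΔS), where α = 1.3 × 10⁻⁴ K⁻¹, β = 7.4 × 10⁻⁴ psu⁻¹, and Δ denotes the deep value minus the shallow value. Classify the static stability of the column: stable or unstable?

ΔT = 7.7 − 18.7 = -11.0 K and ΔS = 33.61 − 34.25 = -0.64 psu (deep − shallow).
−αΔT = 1.43 × 10⁻³; βΔS = -4.736 × 10⁻⁴; sum Δρ/ρ₀ = 9.564 × 10⁻⁴.
Δρ/ρ₀ > 0, so Δρ > 0: deeper water is denser → statically stable.

stable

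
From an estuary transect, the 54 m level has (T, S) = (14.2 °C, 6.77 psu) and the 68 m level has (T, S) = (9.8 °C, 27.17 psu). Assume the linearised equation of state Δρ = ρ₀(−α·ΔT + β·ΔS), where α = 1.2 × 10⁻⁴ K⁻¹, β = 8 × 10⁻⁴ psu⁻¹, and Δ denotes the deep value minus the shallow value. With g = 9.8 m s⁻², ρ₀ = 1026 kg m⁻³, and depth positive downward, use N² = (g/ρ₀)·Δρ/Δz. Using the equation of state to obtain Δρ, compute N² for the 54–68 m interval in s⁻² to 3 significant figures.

0.0118 s⁻²

ΔT = -4.4 K, ΔS = +20.40 psu (deep − shallow).
Δρ/ρ₀ = −αΔT + βΔS = 5.28 × 10⁻⁴ + 0.01632 = 0.016848, so Δρ ≈ 17.29 kg m⁻³.
N² = (g/ρ₀)·Δρ/Δz = g·(Δρ/ρ₀)/Δz = 9.8 × 0.016848 / 14 = 0.011794 s⁻² ≈ 0.0118 s⁻².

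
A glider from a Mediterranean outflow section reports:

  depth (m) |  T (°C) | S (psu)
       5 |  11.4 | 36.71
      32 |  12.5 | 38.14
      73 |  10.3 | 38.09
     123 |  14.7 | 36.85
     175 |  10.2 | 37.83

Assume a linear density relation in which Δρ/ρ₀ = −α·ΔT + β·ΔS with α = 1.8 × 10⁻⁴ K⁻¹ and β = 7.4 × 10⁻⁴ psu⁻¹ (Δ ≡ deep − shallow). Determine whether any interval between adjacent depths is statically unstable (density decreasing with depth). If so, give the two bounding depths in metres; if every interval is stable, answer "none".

Evaluate Δρ/ρ₀ = −αΔT + βΔS across each adjacent pair:
  5–32 m: −αΔT+βΔS = −(1.8 × 10⁻⁴)(+1.1)+(7.4 × 10⁻⁴)(+1.43) = 8.6 × 10⁻⁴ → stable
  32–73 m: −αΔT+βΔS = −(1.8 × 10⁻⁴)(-2.2)+(7.4 × 10⁻⁴)(-0.05) = 3.6 × 10⁻⁴ → stable
  73–123 m: −αΔT+βΔS = −(1.8 × 10⁻⁴)(+4.4)+(7.4 × 10⁻⁴)(-1.24) = -1.7 × 10⁻³ → UNSTABLE
  123–175 m: −αΔT+βΔS = −(1.8 × 10⁻⁴)(-4.5)+(7.4 × 10⁻⁴)(+0.98) = 1.5 × 10⁻³ → stable
The 73–123 m interval has Δρ < 0: lighter water underlies denser water.

73–123 m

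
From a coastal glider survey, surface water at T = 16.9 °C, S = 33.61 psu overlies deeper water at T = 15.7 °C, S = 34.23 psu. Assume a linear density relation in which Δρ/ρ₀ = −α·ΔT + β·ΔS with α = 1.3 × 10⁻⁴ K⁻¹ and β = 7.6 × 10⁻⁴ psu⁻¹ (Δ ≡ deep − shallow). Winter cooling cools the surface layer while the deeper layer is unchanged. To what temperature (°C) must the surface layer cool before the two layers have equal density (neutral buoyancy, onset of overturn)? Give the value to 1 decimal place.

Neutral buoyancy requires Δρ = 0, i.e. −α(T_deep − T_surf′) + β(S_deep − S_surf) = 0.
T_surf′ = T_deep − (β/α)·ΔS = 15.7 − (7.6 × 10⁻⁴/1.3 × 10⁻⁴)·(+0.62) = 12.075 °C.
Cooling required: 16.9 − (12.075) = 4.825 °C.

12.1 °C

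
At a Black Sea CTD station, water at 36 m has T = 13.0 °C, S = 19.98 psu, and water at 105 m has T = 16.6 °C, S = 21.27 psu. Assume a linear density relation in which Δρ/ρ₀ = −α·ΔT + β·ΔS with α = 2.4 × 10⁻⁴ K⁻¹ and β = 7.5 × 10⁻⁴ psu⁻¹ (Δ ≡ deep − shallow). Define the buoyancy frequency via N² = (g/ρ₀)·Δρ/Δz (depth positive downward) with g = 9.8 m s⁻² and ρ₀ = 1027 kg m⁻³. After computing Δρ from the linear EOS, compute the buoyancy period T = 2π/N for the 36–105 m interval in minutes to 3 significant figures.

27.3 min

ΔT = +3.6 K, ΔS = +1.29 psu (deep − shallow).
Δρ/ρ₀ = −αΔT + βΔS = -8.64 × 10⁻⁴ + 9.675 × 10⁻⁴ = 1.035 × 10⁻⁴, so Δρ ≈ 0.1063 kg m⁻³.
N² = (g/ρ₀)·Δρ/Δz = g·(Δρ/ρ₀)/Δz = 9.8 × 1.035 × 10⁻⁴ / 69 = 1.4700 × 10⁻⁵ s⁻².
N = √(1.4700 × 10⁻⁵) = 3.8341 × 10⁻³ rad s⁻¹ → T = 2π/N = 1.6388 × 10³ s = 27.313 min ≈ 27.3 min.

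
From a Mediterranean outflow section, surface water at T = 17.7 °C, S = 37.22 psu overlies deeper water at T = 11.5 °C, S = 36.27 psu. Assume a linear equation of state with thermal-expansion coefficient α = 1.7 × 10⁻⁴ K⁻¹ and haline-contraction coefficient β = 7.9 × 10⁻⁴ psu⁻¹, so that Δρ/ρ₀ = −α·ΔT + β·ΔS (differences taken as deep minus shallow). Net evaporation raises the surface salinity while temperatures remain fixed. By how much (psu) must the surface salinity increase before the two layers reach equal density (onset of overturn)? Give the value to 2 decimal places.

Neutral buoyancy requires −α(T_deep − T_surf) + β(S_deep − S_surf′) = 0.
S_surf′ = S_deep − (α/β)·ΔT = 36.27 − (1.7 × 10⁻⁴/7.9 × 10⁻⁴)·(-6.2) = 37.6042 psu.
Increase required: 37.6042 − 37.22 = 0.3842 psu.

0.38 psu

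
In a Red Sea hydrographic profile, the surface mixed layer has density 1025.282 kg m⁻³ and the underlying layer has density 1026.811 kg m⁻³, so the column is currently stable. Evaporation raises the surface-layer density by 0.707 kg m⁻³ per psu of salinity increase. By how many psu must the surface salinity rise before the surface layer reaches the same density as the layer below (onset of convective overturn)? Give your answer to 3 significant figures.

2.16 psu

Density deficit of the surface layer: 1026.811 − 1025.282 = 1.529 kg m⁻³.
Required change = 1.529 / 0.707 = 2.16 psu.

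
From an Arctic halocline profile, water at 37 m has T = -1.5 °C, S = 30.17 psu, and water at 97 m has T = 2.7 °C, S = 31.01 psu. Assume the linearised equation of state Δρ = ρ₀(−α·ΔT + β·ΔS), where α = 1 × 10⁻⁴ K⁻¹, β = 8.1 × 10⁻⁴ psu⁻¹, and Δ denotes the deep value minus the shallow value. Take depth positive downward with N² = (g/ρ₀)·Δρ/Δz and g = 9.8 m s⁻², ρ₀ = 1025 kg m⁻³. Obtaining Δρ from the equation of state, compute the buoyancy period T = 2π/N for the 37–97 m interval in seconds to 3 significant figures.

ΔT = +4.2 K, ΔS = +0.84 psu (deep − shallow).
Δρ/ρ₀ = −αΔT + βΔS = -4.20 × 10⁻⁴ + 6.804 × 10⁻⁴ = 2.604 × 10⁻⁴, so Δρ ≈ 0.2669 kg m⁻³.
N² = (g/ρ₀)·Δρ/Δz = g·(Δρ/ρ₀)/Δz = 9.8 × 2.604 × 10⁻⁴ / 60 = 4.2532 × 10⁻⁵ s⁻².
N = √(4.2532 × 10⁻⁵) = 6.5217 × 10⁻³ rad s⁻¹ → T = 2π/N = 963.43 s ≈ 963 s.

963 s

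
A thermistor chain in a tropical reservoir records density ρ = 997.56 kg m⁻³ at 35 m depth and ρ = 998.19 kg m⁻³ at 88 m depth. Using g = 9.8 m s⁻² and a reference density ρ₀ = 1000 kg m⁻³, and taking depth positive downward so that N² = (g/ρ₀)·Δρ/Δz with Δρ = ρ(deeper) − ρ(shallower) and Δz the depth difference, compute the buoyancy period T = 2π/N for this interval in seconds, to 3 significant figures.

582 s

Δρ = 998.19 − 997.56 = 0.63 kg m⁻³ over Δz = 88 − 35 = 53 m.
N² = (9.8/1000) × (0.63/53) = 1.1649 × 10⁻⁴ s⁻².
N = √(1.1649 × 10⁻⁴) = 0.010793 rad s⁻¹, so T = 2π/N = 582.15 s ≈ 582 s.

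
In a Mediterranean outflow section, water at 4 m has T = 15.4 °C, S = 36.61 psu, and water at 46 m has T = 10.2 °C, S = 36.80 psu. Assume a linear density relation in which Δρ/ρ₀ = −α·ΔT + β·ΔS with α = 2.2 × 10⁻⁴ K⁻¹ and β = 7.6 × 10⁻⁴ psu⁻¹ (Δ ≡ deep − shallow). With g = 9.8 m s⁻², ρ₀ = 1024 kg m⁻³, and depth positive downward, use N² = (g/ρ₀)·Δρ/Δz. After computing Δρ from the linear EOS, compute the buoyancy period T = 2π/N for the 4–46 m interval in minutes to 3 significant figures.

ΔT = -5.2 K, ΔS = +0.19 psu (deep − shallow).
Δρ/ρ₀ = −αΔT + βΔS = 1.144 × 10⁻³ + 1.444 × 10⁻⁴ = 1.2884 × 10⁻³, so Δρ ≈ 1.319 kg m⁻³.
N² = (g/ρ₀)·Δρ/Δz = g·(Δρ/ρ₀)/Δz = 9.8 × 1.2884 × 10⁻³ / 42 = 3.0063 × 10⁻⁴ s⁻².
N = √(3.0063 × 10⁻⁴) = 0.017339 rad s⁻¹ → T = 2π/N = 362.37 s = 6.0395 min ≈ 6.04 min.

6.04 min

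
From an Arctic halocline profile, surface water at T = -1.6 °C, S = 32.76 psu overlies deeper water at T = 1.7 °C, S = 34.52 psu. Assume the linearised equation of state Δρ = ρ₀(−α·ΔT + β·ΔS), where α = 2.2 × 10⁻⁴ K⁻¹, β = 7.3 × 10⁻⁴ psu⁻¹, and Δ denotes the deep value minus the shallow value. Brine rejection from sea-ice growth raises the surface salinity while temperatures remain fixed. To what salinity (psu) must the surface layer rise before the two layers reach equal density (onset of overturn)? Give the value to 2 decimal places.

Neutral buoyancy requires −α(T_deep − T_surf) + β(S_deep − S_surf′) = 0.
S_surf′ = S_deep − (α/β)·ΔT = 34.52 − (2.2 × 10⁻⁴/7.3 × 10⁻⁴)·(+3.3) = 33.5255 psu.
Increase required: 33.5255 − 32.76 = 0.7655 psu.

33.53 psu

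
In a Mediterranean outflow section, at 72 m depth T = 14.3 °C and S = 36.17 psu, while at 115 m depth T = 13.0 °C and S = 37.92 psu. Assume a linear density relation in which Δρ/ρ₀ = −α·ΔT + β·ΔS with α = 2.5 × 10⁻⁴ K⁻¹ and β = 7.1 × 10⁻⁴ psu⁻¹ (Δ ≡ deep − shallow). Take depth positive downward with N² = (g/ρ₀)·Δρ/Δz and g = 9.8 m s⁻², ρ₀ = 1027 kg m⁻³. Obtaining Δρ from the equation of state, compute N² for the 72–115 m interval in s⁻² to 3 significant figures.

3.57 × 10⁻⁴ s⁻²

ΔT = -1.3 K, ΔS = +1.75 psu (deep − shallow).
Δρ/ρ₀ = −αΔT + βΔS = 3.25 × 10⁻⁴ + 1.2425 × 10⁻³ = 1.5675 × 10⁻³, so Δρ ≈ 1.610 kg m⁻³.
N² = (g/ρ₀)·Δρ/Δz = g·(Δρ/ρ₀)/Δz = 9.8 × 1.5675 × 10⁻³ / 43 = 3.5724 × 10⁻⁴ s⁻² ≈ 3.57 × 10⁻⁴ s⁻².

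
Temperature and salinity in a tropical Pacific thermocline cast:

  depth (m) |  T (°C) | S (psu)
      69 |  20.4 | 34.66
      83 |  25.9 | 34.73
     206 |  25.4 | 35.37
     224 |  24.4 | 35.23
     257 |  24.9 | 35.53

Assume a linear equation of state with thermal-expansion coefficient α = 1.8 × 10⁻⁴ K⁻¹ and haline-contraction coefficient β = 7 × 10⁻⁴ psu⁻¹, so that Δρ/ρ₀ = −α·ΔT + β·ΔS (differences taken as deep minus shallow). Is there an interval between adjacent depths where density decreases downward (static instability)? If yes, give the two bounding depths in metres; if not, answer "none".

69–83 m

Evaluate Δρ/ρ₀ = −αΔT + βΔS across each adjacent pair:
  69–83 m: −αΔT+βΔS = −(1.8 × 10⁻⁴)(+5.5)+(7 × 10⁻⁴)(+0.07) = -9.4 × 10⁻⁴ → UNSTABLE
  83–206 m: −αΔT+βΔS = −(1.8 × 10⁻⁴)(-0.5)+(7 × 10⁻⁴)(+0.64) = 5.4 × 10⁻⁴ → stable
  206–224 m: −αΔT+βΔS = −(1.8 × 10⁻⁴)(-1.0)+(7 × 10⁻⁴)(-0.14) = 8.2 × 10⁻⁵ → stable
  224–257 m: −αΔT+βΔS = −(1.8 × 10⁻⁴)(+0.5)+(7 × 10⁻⁴)(+0.30) = 1.2 × 10⁻⁴ → stable
The 69–83 m interval has Δρ < 0: lighter water underlies denser water.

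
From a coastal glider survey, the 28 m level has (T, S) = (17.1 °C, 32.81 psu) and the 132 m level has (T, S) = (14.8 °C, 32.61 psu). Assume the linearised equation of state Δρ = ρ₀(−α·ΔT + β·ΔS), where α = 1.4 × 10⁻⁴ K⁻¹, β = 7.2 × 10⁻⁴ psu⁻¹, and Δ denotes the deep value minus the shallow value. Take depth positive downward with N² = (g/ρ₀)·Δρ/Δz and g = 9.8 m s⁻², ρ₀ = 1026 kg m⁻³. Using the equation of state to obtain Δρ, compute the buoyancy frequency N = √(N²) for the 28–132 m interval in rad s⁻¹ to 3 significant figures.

ΔT = -2.3 K, ΔS = -0.20 psu (deep − shallow).
Δρ/ρ₀ = −αΔT + βΔS = 3.22 × 10⁻⁴ − 1.44 × 10⁻⁴ = 1.78 × 10⁻⁴, so Δρ ≈ 0.1826 kg m⁻³.
N² = (g/ρ₀)·Δρ/Δz = g·(Δρ/ρ₀)/Δz = 9.8 × 1.78 × 10⁻⁴ / 104 = 1.6773 × 10⁻⁵ s⁻².
N = √(1.6773 × 10⁻⁵) = 4.0955 × 10⁻³ rad s⁻¹ ≈ 4.10 × 10⁻³ rad s⁻¹.

4.10 × 10⁻³ rad s⁻¹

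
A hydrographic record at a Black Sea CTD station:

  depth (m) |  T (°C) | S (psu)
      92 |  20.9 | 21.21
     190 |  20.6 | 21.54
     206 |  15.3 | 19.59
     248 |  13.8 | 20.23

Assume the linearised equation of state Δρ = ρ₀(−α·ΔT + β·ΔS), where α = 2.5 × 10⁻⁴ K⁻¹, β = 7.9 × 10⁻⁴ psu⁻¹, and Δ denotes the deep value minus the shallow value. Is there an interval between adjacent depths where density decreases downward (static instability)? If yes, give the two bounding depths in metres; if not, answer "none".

190–206 m

Evaluate Δρ/ρ₀ = −αΔT + βΔS across each adjacent pair:
  92–190 m: −αΔT+βΔS = −(2.5 × 10⁻⁴)(-0.3)+(7.9 × 10⁻⁴)(+0.33) = 3.4 × 10⁻⁴ → stable
  190–206 m: −αΔT+βΔS = −(2.5 × 10⁻⁴)(-5.3)+(7.9 × 10⁻⁴)(-1.95) = -2.2 × 10⁻⁴ → UNSTABLE
  206–248 m: −αΔT+βΔS = −(2.5 × 10⁻⁴)(-1.5)+(7.9 × 10⁻⁴)(+0.64) = 8.8 × 10⁻⁴ → stable
The 190–206 m interval has Δρ < 0: lighter water underlies denser water.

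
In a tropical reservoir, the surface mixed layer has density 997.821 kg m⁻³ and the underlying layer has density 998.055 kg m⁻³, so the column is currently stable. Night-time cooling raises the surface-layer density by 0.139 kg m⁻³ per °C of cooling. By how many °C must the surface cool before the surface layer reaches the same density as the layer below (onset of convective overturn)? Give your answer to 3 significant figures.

Density deficit of the surface layer: 998.055 − 997.821 = 0.234 kg m⁻³.
Required change = 0.234 / 0.139 = 1.68 °C.

1.68 °C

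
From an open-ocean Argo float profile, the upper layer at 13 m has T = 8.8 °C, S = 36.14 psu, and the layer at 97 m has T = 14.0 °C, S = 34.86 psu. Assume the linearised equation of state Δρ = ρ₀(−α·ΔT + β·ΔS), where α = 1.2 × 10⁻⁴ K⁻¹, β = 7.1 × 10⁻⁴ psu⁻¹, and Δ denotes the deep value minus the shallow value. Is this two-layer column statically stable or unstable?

unstable

ΔT = 14.0 − 8.8 = +5.2 K and ΔS = 34.86 − 36.14 = -1.28 psu (deep − shallow).
−αΔT = -6.24 × 10⁻⁴; βΔS = -9.088 × 10⁻⁴; sum Δρ/ρ₀ = -1.5328 × 10⁻³.
Δρ/ρ₀ < 0, so Δρ < 0: deeper water is lighter → statically unstable; the column would overturn.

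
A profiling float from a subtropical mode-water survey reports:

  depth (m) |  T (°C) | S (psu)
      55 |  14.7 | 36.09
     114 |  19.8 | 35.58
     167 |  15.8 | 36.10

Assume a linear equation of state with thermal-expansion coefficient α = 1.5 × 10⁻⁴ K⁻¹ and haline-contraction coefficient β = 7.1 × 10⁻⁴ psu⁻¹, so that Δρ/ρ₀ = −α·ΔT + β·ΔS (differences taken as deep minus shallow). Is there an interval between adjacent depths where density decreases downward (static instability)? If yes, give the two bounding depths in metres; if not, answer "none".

Evaluate Δρ/ρ₀ = −αΔT + βΔS across each adjacent pair:
  55–114 m: −αΔT+βΔS = −(1.5 × 10⁻⁴)(+5.1)+(7.1 × 10⁻⁴)(-0.51) = -1.1 × 10⁻³ → UNSTABLE
  114–167 m: −αΔT+βΔS = −(1.5 × 10⁻⁴)(-4.0)+(7.1 × 10⁻⁴)(+0.52) = 9.7 × 10⁻⁴ → stable
The 55–114 m interval has Δρ < 0: lighter water underlies denser water.

55–114 m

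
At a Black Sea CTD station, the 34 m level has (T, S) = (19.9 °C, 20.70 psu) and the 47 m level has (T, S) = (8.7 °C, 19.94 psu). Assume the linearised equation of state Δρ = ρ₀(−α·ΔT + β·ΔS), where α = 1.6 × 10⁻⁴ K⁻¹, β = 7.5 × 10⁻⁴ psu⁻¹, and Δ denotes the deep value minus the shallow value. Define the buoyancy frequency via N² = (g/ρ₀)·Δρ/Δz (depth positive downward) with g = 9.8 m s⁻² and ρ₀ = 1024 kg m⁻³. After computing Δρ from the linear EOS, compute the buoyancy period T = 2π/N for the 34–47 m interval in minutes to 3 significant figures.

3.45 min

ΔT = -11.2 K, ΔS = -0.76 psu (deep − shallow).
Δρ/ρ₀ = −αΔT + βΔS = 1.792 × 10⁻³ − 5.70 × 10⁻⁴ = 1.222 × 10⁻³, so Δρ ≈ 1.251 kg m⁻³.
N² = (g/ρ₀)·Δρ/Δz = g·(Δρ/ρ₀)/Δz = 9.8 × 1.222 × 10⁻³ / 13 = 9.2120 × 10⁻⁴ s⁻².
N = √(9.2120 × 10⁻⁴) = 0.030351 rad s⁻¹ → T = 2π/N = 207.02 s = 3.4503 min ≈ 3.45 min.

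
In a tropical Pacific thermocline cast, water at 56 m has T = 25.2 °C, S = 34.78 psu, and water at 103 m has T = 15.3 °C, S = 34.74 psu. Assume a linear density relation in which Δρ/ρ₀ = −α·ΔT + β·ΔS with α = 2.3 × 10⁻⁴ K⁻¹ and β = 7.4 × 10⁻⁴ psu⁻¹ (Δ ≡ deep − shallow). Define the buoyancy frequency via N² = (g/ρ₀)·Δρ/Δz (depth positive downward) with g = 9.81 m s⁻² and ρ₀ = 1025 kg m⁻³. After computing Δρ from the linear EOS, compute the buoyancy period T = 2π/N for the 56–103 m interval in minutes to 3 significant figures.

ΔT = -9.9 K, ΔS = -0.04 psu (deep − shallow).
Δρ/ρ₀ = −αΔT + βΔS = 2.277 × 10⁻³ − 2.96 × 10⁻⁵ = 2.2474 × 10⁻³, so Δρ ≈ 2.304 kg m⁻³.
N² = (g/ρ₀)·Δρ/Δz = g·(Δρ/ρ₀)/Δz = 9.81 × 2.2474 × 10⁻³ / 47 = 4.6908 × 10⁻⁴ s⁻².
N = √(4.6908 × 10⁻⁴) = 0.021658 rad s⁻¹ → T = 2π/N = 290.11 s = 4.8352 min ≈ 4.84 min.

4.84 min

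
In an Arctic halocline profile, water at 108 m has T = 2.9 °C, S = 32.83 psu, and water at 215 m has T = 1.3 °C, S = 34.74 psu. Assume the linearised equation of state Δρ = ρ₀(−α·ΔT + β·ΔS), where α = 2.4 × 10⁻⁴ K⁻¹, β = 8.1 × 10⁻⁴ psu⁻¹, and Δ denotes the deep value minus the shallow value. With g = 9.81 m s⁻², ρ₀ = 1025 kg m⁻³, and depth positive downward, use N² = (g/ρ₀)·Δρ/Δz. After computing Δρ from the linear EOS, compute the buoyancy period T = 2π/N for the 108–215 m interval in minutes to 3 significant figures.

7.87 min

ΔT = -1.6 K, ΔS = +1.91 psu (deep − shallow).
Δρ/ρ₀ = −αΔT + βΔS = 3.84 × 10⁻⁴ + 1.5471 × 10⁻³ = 1.9311 × 10⁻³, so Δρ ≈ 1.979 kg m⁻³.
N² = (g/ρ₀)·Δρ/Δz = g·(Δρ/ρ₀)/Δz = 9.81 × 1.9311 × 10⁻³ / 107 = 1.7705 × 10⁻⁴ s⁻².
N = √(1.7705 × 10⁻⁴) = 0.013306 rad s⁻¹ → T = 2π/N = 472.21 s = 7.8702 min ≈ 7.87 min.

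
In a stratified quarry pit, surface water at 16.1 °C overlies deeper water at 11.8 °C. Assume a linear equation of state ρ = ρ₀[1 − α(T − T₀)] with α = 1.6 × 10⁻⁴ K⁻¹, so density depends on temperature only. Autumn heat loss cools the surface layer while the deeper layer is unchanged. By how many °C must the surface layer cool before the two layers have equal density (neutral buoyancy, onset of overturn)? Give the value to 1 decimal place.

With temperature the only control, equal density requires T_surf′ = T_deep.
T_surf′ = 11.8 °C.
Cooling required: 16.1 − 11.8 = 4.3 °C.

4.3 °C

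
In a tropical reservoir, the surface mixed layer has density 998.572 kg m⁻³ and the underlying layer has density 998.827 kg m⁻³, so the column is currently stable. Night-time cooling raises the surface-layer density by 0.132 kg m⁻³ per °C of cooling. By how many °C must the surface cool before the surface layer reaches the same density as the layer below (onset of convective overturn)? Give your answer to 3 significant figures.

1.93 °C

Density deficit of the surface layer: 998.827 − 998.572 = 0.255 kg m⁻³.
Required change = 0.255 / 0.132 = 1.93 °C.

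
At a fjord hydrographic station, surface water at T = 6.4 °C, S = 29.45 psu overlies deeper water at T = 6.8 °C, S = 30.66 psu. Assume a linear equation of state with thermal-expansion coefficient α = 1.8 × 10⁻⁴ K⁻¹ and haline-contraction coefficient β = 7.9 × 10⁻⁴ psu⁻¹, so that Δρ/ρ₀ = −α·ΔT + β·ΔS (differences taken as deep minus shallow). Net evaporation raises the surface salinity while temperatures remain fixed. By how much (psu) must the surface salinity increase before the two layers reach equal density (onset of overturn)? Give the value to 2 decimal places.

Neutral buoyancy requires −α(T_deep − T_surf) + β(S_deep − S_surf′) = 0.
S_surf′ = S_deep − (α/β)·ΔT = 30.66 − (1.8 × 10⁻⁴/7.9 × 10⁻⁴)·(+0.4) = 30.5689 psu.
Increase required: 30.5689 − 29.45 = 1.1189 psu.

1.12 psu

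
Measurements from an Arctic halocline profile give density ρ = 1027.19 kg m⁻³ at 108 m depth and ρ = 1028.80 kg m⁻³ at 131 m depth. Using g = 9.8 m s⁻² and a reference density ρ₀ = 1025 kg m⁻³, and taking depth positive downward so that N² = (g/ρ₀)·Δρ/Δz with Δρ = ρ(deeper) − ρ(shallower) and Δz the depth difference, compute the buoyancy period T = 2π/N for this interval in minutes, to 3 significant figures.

4.05 min

Δρ = 1028.80 − 1027.19 = 1.61 kg m⁻³ over Δz = 131 − 108 = 23 m.
N² = (9.8/1025) × (1.61/23) = 6.6927 × 10⁻⁴ s⁻².
N = √(6.6927 × 10⁻⁴) = 0.025870 rad s⁻¹, so T = 2π/N = 242.88 s = 4.0480 min ≈ 4.05 min.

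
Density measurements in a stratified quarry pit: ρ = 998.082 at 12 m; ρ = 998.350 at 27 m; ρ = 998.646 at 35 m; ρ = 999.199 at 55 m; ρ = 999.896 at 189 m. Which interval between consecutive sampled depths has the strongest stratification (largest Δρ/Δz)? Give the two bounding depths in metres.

27–35 m

Compute the density gradient over each adjacent pair:
  12–27 m: Δρ/Δz = 0.268/15 = 0.018 kg m⁻⁴
  27–35 m: Δρ/Δz = 0.296/8 = 0.037 kg m⁻⁴
  35–55 m: Δρ/Δz = 0.553/20 = 0.028 kg m⁻⁴
  55–189 m: Δρ/Δz = 0.697/134 = 5.2 × 10⁻³ kg m⁻⁴
The largest gradient is in the 27–35 m interval — the pycnocline.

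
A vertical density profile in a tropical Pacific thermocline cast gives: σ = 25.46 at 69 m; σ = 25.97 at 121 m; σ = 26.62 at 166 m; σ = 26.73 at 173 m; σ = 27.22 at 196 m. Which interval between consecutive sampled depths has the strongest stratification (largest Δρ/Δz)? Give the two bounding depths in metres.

173–196 m

Compute the density gradient over each adjacent pair:
  69–121 m: Δρ/Δz = 0.51/52 = 9.8 × 10⁻³ kg m⁻⁴
  121–166 m: Δρ/Δz = 0.65/45 = 0.014 kg m⁻⁴
  166–173 m: Δρ/Δz = 0.11/7 = 0.016 kg m⁻⁴
  173–196 m: Δρ/Δz = 0.49/23 = 0.021 kg m⁻⁴
The largest gradient is in the 173–196 m interval — the pycnocline.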